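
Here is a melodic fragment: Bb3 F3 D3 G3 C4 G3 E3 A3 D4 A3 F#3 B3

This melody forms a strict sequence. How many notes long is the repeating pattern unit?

12 notes total. Splitting into 3 groups of 4:
Bb3 F3 D3 G3 | C4 G3 E3 A3 | D4 A3 F#3 B3
Every group is a transposition up a 2nd of the one before; no shorter unit works.

4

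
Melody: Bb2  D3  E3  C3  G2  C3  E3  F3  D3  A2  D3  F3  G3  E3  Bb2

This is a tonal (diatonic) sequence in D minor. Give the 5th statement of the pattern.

Unit = 5 notes; the statements start on Bb2, C3, D3, moving up a 2nd each time.
Extending up a 2nd: E3 → F3.
So cell 5 is F3 A3 Bb3 G3 D3.

F3 A3 Bb3 G3 D3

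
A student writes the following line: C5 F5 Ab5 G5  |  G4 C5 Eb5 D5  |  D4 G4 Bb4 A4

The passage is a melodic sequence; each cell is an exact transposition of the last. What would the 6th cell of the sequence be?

The 4-note cells begin on C5, G4, D4 — each down a 4th from the last.
Extending down a 4th: A3 → E3 → B2.
From B2 the exact shape gives B2 E3 G3 F#3.

B2 E3 G3 F#3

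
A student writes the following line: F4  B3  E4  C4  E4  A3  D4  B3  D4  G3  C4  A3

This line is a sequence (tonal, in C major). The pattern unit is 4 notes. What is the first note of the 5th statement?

Taking 4-note groups, the heads are F4, E4, D4: the pattern moves down a 2nd.
Continuing: C4 → B3. Statement 5 starts on B3.

B3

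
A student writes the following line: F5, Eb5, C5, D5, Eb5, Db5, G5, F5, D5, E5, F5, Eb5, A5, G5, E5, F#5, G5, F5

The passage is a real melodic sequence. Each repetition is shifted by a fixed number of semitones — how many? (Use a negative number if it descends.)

2

With a 6-note motive the entries are F5, G5, A5, each up a 2nd from the previous.
Counting half-steps from F5 to G5: 2.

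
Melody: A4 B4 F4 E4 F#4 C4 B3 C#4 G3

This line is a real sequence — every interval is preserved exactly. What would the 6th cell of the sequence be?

The 3-note cells begin on A4, E4, B3 — each down a 4th from the last.
Continuing the starts: F#3 → C#3 → G#2.
Statement 6 starts on G#2 and keeps the same exact contour: G#2 A#2 E2.

G#2 A#2 E2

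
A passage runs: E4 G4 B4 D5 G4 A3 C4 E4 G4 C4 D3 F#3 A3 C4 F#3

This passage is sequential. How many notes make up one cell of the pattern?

5

There are 15 notes; a 5-note unit gives 3 cells:
E4 G4 B4 D5 G4 | A3 C4 E4 G4 C4 | D3 F#3 A3 C4 F#3
Every group is a transposition down a 5th of the one before; no shorter unit works.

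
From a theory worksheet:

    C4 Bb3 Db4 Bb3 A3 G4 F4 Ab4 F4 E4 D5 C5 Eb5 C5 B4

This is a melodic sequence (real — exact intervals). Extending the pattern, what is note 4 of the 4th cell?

G5

With 5-note cells, note 4 of each statement runs Bb3, F4, C5.
From C5, up a 5th gives G5.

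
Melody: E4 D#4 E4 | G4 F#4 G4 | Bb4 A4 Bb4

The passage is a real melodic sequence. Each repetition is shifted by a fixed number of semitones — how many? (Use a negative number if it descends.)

3

With a 3-note motive the entries are E4, G4, Bb4, each up a 3rd from the previous.
Counting half-steps from E4 to G4: 3.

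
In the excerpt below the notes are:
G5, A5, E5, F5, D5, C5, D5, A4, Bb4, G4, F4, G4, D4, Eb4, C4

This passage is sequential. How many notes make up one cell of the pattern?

5

15 notes total. Splitting into 3 groups of 5:
G5 A5 E5 F5 D5 | C5 D5 A4 Bb4 G4 | F4 G4 D4 Eb4 C4
Each cell is the previous one down a 5th — so the unit is 5 notes.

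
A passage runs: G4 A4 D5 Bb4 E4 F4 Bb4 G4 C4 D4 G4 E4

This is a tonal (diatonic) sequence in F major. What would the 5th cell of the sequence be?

With a 4-note motive the entries are G4, E4, C4, each down a 3rd from the previous.
Continuing the starts: A3 → F3.
So cell 5 is F3 G3 C4 A3.

F3 G3 C4 A3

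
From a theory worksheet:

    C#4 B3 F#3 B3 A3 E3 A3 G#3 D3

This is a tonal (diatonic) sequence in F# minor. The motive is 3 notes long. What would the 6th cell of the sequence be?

E3 D3 A2

The 3-note cells begin on C#4, B3, A3 — each down a 2nd from the last.
Continuing the starts: G#3 → F#3 → E3.
Statement 6 starts on E3 and keeps the same diatonic contour: E3 D3 A2.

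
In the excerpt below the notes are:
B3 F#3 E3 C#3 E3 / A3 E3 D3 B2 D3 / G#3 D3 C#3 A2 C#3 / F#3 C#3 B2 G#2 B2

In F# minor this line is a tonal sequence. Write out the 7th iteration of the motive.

The 5-note cells begin on B3, A3, G#3, F#3 — each down a 2nd from the last.
Extending down a 2nd: E3 → D3 → C#3.
From C#3 the diatonic shape gives C#3 G#2 F#2 D2 F#2.

C#3 G#2 F#2 D2 F#2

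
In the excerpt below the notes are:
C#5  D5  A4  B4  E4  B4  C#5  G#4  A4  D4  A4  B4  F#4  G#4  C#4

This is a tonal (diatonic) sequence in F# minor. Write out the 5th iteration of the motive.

F#4 G#4 D4 E4 A3

Taking 5-note groups, the heads are C#5, B4, A4: the pattern moves down a 2nd.
Extending down a 2nd: G#4 → F#4.
So cell 5 is F#4 G#4 D4 E4 A3.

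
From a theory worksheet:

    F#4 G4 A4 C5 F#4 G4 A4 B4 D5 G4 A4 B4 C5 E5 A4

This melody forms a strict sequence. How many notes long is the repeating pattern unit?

5

Try groups of 5 (3 cells in 15 notes):
F#4 G4 A4 C5 F#4 | G4 A4 B4 D5 G4 | A4 B4 C5 E5 A4
That's a consistent up a 2nd shift per cell, and no other grouping gives one.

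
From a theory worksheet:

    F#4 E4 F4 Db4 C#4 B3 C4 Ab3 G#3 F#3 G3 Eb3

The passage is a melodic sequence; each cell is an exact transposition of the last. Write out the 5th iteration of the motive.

Taking 4-note groups, the heads are F#4, C#4, G#3: the pattern moves down a 4th.
Carrying on: D#3 → A#2.
Statement 5 starts on A#2 and keeps the same exact contour: A#2 G#2 A2 F2.

A#2 G#2 A2 F2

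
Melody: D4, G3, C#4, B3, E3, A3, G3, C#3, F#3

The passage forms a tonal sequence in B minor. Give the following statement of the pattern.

Unit = 3 notes; the statements start on D4, B3, G3, moving down a 3rd each time.
So cell 4 is E3 A2 D3.

E3 A2 D3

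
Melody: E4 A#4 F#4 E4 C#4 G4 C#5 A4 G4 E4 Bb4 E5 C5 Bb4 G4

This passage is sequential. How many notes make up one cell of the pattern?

5

Try groups of 5 (3 cells in 15 notes):
E4 A#4 F#4 E4 C#4 | G4 C#5 A4 G4 E4 | Bb4 E5 C5 Bb4 G4
That's a consistent up a 3rd shift per cell, and no other grouping gives one.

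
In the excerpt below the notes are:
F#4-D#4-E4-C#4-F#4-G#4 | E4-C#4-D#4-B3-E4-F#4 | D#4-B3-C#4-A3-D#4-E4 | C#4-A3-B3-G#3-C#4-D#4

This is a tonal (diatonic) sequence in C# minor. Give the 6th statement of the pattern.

A3 F#3 G#3 E3 A3 B3

The 6-note cells begin on F#4, E4, D#4, C#4 — each down a 2nd from the last.
Extending down a 2nd: B3 → A3.
Statement 6 starts on A3 and keeps the same diatonic contour: A3 F#3 G#3 E3 A3 B3.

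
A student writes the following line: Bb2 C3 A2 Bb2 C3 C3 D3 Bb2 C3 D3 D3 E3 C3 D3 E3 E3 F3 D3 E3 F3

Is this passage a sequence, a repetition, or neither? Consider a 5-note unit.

sequence

Each 5-note cell is the previous one transposed up a 2nd.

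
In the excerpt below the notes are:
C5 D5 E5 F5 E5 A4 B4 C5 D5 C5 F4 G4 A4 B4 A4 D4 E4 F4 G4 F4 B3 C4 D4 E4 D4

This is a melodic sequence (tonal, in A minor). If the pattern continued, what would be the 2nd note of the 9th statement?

The unit is 5 notes. Position-2 pitches of the 5 shown cells: D5, B4, G4, E4, C4.
Carrying that down a 3rd forward: A3 → F3 → D3 → B2.

B2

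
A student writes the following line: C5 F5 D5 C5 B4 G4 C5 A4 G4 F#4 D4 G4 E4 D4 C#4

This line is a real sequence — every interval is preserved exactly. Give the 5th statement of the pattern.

Taking 5-note groups, the heads are C5, G4, D4: the pattern moves down a 4th.
Extending down a 4th: A3 → E3.
Statement 5 starts on E3 and keeps the same exact contour: E3 A3 F#3 E3 D#3.

E3 A3 F#3 E3 D#3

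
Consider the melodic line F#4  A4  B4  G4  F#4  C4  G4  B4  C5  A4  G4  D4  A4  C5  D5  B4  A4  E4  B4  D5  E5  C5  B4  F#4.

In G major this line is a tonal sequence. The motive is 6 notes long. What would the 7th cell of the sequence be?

E5 G5 A5 F#5 E5 B4

With a 6-note motive the entries are F#4, G4, A4, B4, each up a 2nd from the previous.
Continuing the starts: C5 → D5 → E5.
Statement 7 starts on E5 and keeps the same diatonic contour: E5 G5 A5 F#5 E5 B4.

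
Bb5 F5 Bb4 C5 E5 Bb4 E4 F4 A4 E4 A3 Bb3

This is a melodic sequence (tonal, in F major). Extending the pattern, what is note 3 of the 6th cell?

The unit is 4 notes. Position-3 pitches of the 3 shown cells: Bb4, E4, A3.
Each moves down a 5th. Continuing: D3 → G2 → C2.

C2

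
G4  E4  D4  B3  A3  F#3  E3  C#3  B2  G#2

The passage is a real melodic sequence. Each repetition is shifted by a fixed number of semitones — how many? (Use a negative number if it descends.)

The 2-note cells begin on G4, D4, A3, E3, B2 — each down a 4th from the last.
G4 to D4 spans -5 semitones.

-5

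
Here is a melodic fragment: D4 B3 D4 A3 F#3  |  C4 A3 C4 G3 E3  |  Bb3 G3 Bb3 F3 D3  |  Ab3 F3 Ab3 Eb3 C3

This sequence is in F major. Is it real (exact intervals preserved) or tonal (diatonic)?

real

Each cell has the same semitone pattern (-3, 3, -5, -3) — intervals are preserved exactly.
And B3 lies outside F major, so the sequence is real rather than tonal.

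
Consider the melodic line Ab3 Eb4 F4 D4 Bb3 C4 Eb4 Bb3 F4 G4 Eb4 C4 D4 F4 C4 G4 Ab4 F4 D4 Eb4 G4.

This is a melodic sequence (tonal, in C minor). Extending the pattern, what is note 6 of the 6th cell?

Ab4

The unit is 7 notes. Position-6 pitches of the 3 shown cells: C4, D4, Eb4.
Each moves up a 2nd. Continuing: F4 → G4 → Ab4.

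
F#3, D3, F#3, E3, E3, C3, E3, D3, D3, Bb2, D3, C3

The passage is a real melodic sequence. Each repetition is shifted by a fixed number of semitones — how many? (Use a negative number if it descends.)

-2

Unit = 4 notes; the statements start on F#3, E3, D3, moving down a 2nd each time.
F#3 to E3 spans -2 semitones.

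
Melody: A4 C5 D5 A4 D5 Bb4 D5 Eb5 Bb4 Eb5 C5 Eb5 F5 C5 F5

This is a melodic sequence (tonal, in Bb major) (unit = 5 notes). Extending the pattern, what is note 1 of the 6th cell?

The unit is 5 notes. Position-1 pitches of the 3 shown cells: A4, Bb4, C5.
Carrying that up a 2nd forward: D5 → Eb5 → F5.

F5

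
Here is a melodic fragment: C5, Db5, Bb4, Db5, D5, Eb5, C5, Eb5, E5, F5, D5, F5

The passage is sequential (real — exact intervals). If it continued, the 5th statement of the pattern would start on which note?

Unit = 4 notes; the statements start on C5, D5, E5, moving up a 2nd each time.
Continuing: F#5 → G#5. Statement 5 starts on G#5.

G#5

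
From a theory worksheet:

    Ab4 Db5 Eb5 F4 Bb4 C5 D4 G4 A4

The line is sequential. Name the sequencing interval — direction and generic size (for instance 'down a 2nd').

With a 3-note motive the entries are Ab4, F4, D4, each down a 3rd from the previous.
From Ab4 to F4: down a 3rd.

down a 3rd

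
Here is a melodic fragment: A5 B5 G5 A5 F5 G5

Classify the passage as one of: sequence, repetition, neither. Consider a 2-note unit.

Each 2-note cell is the previous one transposed down a 2nd.

sequence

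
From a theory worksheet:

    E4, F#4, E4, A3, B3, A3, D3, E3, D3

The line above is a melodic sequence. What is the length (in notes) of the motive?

There are 9 notes; a 3-note unit gives 3 cells:
E4 F#4 E4 | A3 B3 A3 | D3 E3 D3
That's a consistent down a 5th shift per cell, and no other grouping gives one.

3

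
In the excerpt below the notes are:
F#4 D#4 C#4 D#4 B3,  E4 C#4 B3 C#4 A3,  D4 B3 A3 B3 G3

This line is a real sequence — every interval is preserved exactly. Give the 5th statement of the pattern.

Bb3 G3 F3 G3 Eb3

Taking 5-note groups, the heads are F#4, E4, D4: the pattern moves down a 2nd.
Continuing the starts: C4 → Bb3.
So cell 5 is Bb3 G3 F3 G3 Eb3.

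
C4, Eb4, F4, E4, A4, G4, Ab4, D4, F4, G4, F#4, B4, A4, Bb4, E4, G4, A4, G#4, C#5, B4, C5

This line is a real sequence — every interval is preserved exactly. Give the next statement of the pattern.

The 7-note cells begin on C4, D4, E4 — each up a 2nd from the last.
So cell 4 is F#4 A4 B4 A#4 D#5 C#5 D5.

F#4 A4 B4 A#4 D#5 C#5 D5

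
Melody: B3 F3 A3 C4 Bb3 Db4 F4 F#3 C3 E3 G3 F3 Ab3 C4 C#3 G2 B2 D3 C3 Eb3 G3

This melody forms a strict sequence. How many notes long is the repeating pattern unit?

21 notes total. Splitting into 3 groups of 7:
B3 F3 A3 C4 Bb3 Db4 F4 | F#3 C3 E3 G3 F3 Ab3 C4 | C#3 G2 B2 D3 C3 Eb3 G3
That's a consistent down a 4th shift per cell, and no other grouping gives one.

7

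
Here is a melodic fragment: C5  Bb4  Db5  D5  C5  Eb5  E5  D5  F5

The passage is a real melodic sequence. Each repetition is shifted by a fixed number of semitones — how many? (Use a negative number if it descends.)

With a 3-note motive the entries are C5, D5, E5, each up a 2nd from the previous.
Counting half-steps from C5 to D5: 2.

2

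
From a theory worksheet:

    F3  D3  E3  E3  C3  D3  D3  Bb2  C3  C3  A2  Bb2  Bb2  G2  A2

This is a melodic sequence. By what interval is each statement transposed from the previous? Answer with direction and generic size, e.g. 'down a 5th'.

Taking 3-note groups, the heads are F3, E3, D3, C3, Bb2: the pattern moves down a 2nd.
F3 to E3 is down a 2nd.

down a 2nd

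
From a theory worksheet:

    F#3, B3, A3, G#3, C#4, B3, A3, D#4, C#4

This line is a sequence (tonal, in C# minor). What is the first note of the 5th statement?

C#4

Unit = 3 notes; the statements start on F#3, G#3, A3, moving up a 2nd each time.
Extending the heads up a 2nd: B3 → C#4.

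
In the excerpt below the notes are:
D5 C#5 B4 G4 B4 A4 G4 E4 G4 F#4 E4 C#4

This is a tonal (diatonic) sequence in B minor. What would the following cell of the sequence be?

The 4-note cells begin on D5, B4, G4 — each down a 3rd from the last.
From E4 the diatonic shape gives E4 D4 C#4 A3.

E4 D4 C#4 A3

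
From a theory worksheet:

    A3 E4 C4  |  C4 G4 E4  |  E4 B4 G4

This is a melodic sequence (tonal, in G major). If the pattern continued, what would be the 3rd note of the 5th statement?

D5

Grouping in 3s, the 3rd note of each cell is C4, E4, G4.
Carrying that up a 3rd forward: B4 → D5.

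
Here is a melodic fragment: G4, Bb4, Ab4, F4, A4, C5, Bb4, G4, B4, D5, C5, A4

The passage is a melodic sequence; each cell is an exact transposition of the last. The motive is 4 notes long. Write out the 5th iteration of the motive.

With a 4-note motive the entries are G4, A4, B4, each up a 2nd from the previous.
Carrying on: C#5 → D#5.
From D#5 the exact shape gives D#5 F#5 E5 C#5.

D#5 F#5 E5 C#5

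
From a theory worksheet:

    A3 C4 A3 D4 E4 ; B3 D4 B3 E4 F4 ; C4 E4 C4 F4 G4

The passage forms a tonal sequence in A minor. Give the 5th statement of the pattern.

E4 G4 E4 A4 B4

Taking 5-note groups, the heads are A3, B3, C4: the pattern moves up a 2nd.
Extending up a 2nd: D4 → E4.
So cell 5 is E4 G4 E4 A4 B4.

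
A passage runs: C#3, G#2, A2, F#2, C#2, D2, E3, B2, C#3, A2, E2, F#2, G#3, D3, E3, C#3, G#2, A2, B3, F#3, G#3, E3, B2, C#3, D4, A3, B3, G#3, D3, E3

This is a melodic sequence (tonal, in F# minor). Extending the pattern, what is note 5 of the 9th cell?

E4

With 6-note cells, note 5 of each statement runs C#2, E2, G#2, B2, D3.
Carrying that up a 3rd forward: F#3 → A3 → C#4 → E4.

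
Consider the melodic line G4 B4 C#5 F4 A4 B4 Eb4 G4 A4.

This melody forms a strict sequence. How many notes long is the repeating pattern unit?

9 notes total. Splitting into 3 groups of 3:
G4 B4 C#5 | F4 A4 B4 | Eb4 G4 A4
That's a consistent down a 2nd shift per cell, and no other grouping gives one.

3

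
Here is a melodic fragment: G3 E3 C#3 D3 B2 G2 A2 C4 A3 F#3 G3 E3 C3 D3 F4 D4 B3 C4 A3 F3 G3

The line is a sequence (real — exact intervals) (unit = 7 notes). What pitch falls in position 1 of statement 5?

The unit is 7 notes. Position-1 pitches of the 3 shown cells: G3, C4, F4.
Each moves up a 4th. Continuing: Bb4 → Eb5.

Eb5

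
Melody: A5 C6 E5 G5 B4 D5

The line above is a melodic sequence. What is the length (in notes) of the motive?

There are 6 notes; a 2-note unit gives 3 cells:
A5 C6 | E5 G5 | B4 D5
Every group is a transposition down a 4th of the one before; no shorter unit works.

2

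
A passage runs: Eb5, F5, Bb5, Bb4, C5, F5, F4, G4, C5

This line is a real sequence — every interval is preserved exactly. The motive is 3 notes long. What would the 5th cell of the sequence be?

Unit = 3 notes; the statements start on Eb5, Bb4, F4, moving down a 4th each time.
Continuing the starts: C4 → G3.
From G3 the exact shape gives G3 A3 D4.

G3 A3 D4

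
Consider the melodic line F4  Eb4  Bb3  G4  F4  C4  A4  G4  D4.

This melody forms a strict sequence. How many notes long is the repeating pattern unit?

Try groups of 3 (3 cells in 9 notes):
F4 Eb4 Bb3 | G4 F4 C4 | A4 G4 D4
Every group is a transposition up a 2nd of the one before; no shorter unit works.

3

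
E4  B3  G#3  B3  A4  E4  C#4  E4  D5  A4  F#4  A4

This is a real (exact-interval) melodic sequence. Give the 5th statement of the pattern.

Taking 4-note groups, the heads are E4, A4, D5: the pattern moves up a 4th.
Continuing the starts: G5 → C6.
So cell 5 is C6 G5 E5 G5.

C6 G5 E5 G5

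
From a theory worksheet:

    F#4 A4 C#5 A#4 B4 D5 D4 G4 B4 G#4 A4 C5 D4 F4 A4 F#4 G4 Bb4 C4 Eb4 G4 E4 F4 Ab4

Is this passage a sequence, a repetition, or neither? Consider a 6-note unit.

Note 1 of cell 2 is D4; if this were a sequence it would be E4. No unit length gives a consistent transposition pattern.

neither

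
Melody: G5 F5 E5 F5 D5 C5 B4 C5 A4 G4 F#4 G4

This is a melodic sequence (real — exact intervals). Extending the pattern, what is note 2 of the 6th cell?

The unit is 4 notes. Position-2 pitches of the 3 shown cells: F5, C5, G4.
Each moves down a 4th. Continuing: D4 → A3 → E3.

E3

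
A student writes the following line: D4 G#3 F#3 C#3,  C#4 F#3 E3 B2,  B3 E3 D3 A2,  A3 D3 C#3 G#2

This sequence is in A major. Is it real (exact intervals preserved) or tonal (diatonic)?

Every note is diatonic to A major.
Cell 1 has -6 semitones from note 1 to 2, but cell 2 has -7 — the interval quality changes while the contour stays the same, which is the hallmark of a tonal sequence.

tonal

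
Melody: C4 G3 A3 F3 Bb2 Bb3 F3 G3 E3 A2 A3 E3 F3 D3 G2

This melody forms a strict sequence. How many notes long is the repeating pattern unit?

5

Try groups of 5 (3 cells in 15 notes):
C4 G3 A3 F3 Bb2 | Bb3 F3 G3 E3 A2 | A3 E3 F3 D3 G2
Each cell is the previous one down a 2nd — so the unit is 5 notes.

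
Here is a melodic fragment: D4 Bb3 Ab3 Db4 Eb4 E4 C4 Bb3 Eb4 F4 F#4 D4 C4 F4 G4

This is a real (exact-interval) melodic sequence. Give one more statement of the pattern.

G#4 E4 D4 G4 A4

The 5-note cells begin on D4, E4, F#4 — each up a 2nd from the last.
From G#4 the exact shape gives G#4 E4 D4 G4 A4.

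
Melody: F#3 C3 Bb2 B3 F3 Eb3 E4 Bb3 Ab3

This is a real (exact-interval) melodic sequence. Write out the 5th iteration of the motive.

D5 Ab4 Gb4

The 3-note cells begin on F#3, B3, E4 — each up a 4th from the last.
Continuing the starts: A4 → D5.
From D5 the exact shape gives D5 Ab4 Gb4.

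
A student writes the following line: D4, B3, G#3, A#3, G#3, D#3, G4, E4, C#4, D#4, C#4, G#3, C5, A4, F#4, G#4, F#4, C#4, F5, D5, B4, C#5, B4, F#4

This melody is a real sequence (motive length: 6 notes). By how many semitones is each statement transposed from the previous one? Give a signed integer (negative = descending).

5

Taking 6-note groups, the heads are D4, G4, C5, F5: the pattern moves up a 4th.
Counting half-steps from D4 to G4: 5.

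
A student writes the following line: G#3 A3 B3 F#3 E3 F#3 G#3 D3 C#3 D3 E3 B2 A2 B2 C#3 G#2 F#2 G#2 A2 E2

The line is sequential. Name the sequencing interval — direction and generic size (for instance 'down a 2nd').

down a 3rd

Unit = 4 notes; the statements start on G#3, E3, C#3, A2, F#2, moving down a 3rd each time.
G#3 to E3 is down a 3rd.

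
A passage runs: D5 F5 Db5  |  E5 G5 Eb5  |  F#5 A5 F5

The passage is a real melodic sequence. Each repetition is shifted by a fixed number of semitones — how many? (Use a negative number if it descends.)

With a 3-note motive the entries are D5, E5, F#5, each up a 2nd from the previous.
D5 to E5 spans +2 semitones.

2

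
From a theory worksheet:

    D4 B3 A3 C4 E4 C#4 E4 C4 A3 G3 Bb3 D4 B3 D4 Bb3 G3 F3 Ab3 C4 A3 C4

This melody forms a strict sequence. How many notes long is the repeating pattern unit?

21 notes total. Splitting into 3 groups of 7:
D4 B3 A3 C4 E4 C#4 E4 | C4 A3 G3 Bb3 D4 B3 D4 | Bb3 G3 F3 Ab3 C4 A3 C4
Every group is a transposition down a 2nd of the one before; no shorter unit works.

7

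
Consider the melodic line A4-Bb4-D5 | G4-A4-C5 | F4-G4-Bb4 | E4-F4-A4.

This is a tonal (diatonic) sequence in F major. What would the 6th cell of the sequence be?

C4 D4 F4

The 3-note cells begin on A4, G4, F4, E4 — each down a 2nd from the last.
Carrying on: D4 → C4.
From C4 the diatonic shape gives C4 D4 F4.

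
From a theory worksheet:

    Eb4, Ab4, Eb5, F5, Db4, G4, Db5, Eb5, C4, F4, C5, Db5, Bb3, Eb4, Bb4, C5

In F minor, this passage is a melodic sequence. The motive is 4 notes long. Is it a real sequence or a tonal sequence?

Every note is diatonic to F minor.
Cell 1 has +5 semitones from note 1 to 2, but cell 2 has +6 — the interval quality changes while the contour stays the same, which is the hallmark of a tonal sequence.

tonal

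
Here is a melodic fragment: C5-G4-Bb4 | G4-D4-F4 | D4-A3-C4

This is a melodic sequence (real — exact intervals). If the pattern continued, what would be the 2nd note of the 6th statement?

F#2

With 3-note cells, note 2 of each statement runs G4, D4, A3.
Each moves down a 4th. Continuing: E3 → B2 → F#2.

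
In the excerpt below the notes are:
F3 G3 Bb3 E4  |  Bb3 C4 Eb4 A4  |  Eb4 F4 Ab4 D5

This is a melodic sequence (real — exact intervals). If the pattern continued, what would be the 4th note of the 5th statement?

Grouping in 4s, the 4th note of each cell is E4, A4, D5.
Extending up a 4th: G5 → C6.

C6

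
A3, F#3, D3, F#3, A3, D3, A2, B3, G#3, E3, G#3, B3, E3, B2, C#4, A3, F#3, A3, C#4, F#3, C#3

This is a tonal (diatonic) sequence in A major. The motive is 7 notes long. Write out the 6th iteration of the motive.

Taking 7-note groups, the heads are A3, B3, C#4: the pattern moves up a 2nd.
Carrying on: D4 → E4 → F#4.
So cell 6 is F#4 D4 B3 D4 F#4 B3 F#3.

F#4 D4 B3 D4 F#4 B3 F#3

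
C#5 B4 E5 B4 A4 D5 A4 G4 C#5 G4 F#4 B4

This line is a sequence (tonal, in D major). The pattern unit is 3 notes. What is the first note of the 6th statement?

Unit = 3 notes; the statements start on C#5, B4, A4, G4, moving down a 2nd each time.
Continuing: F#4 → E4. Statement 6 starts on E4.

E4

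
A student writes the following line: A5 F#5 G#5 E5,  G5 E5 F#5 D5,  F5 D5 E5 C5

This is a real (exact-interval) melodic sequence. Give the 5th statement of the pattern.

Taking 4-note groups, the heads are A5, G5, F5: the pattern moves down a 2nd.
Extending down a 2nd: Eb5 → Db5.
From Db5 the exact shape gives Db5 Bb4 C5 Ab4.

Db5 Bb4 C5 Ab4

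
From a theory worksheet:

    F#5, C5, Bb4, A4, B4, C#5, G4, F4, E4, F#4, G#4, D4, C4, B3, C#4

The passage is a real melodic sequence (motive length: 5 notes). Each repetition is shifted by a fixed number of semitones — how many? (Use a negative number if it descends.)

Unit = 5 notes; the statements start on F#5, C#5, G#4, moving down a 4th each time.
F#5→C#5 is 73 − 78 = -5 semitones.

-5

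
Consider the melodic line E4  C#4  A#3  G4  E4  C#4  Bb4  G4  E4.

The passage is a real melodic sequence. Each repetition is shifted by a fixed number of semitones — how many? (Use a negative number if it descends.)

With a 3-note motive the entries are E4, G4, Bb4, each up a 3rd from the previous.
E4 to G4 spans +3 semitones.

3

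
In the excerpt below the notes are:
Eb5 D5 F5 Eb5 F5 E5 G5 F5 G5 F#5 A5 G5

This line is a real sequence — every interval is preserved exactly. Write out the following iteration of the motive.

A5 G#5 B5 A5

Taking 4-note groups, the heads are Eb5, F5, G5: the pattern moves up a 2nd.
So cell 4 is A5 G#5 B5 A5.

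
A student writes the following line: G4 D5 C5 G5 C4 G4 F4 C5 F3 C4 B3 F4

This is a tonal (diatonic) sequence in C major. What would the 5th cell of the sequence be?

Unit = 4 notes; the statements start on G4, C4, F3, moving down a 5th each time.
Carrying on: B2 → E2.
So cell 5 is E2 B2 A2 E3.

E2 B2 A2 E3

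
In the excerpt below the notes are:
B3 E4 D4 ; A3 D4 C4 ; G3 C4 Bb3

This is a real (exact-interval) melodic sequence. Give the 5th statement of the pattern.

Unit = 3 notes; the statements start on B3, A3, G3, moving down a 2nd each time.
Extending down a 2nd: F3 → Eb3.
So cell 5 is Eb3 Ab3 Gb3.

Eb3 Ab3 Gb3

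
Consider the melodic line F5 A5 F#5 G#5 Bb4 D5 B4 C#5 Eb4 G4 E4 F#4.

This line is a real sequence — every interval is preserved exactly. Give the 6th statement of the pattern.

Taking 4-note groups, the heads are F5, Bb4, Eb4: the pattern moves down a 5th.
Continuing the starts: Ab3 → Db3 → Gb2.
So cell 6 is Gb2 Bb2 G2 A2.

Gb2 Bb2 G2 A2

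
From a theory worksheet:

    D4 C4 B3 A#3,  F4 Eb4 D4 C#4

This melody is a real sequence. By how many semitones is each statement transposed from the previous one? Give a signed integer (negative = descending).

3

The 4-note cells begin on D4, F4 — each up a 3rd from the last.
Counting half-steps from D4 to F4: 3.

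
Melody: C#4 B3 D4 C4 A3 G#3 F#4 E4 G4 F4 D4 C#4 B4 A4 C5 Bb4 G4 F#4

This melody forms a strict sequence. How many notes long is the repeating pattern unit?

18 notes total. Splitting into 3 groups of 6:
C#4 B3 D4 C4 A3 G#3 | F#4 E4 G4 F4 D4 C#4 | B4 A4 C5 Bb4 G4 F#4
That's a consistent up a 4th shift per cell, and no other grouping gives one.

6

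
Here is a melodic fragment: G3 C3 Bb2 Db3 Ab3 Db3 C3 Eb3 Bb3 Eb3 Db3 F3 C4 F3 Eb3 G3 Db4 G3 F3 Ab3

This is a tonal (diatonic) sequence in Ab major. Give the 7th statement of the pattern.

F4 Bb3 Ab3 C4

With a 4-note motive the entries are G3, Ab3, Bb3, C4, Db4, each up a 2nd from the previous.
Continuing the starts: Eb4 → F4.
Statement 7 starts on F4 and keeps the same diatonic contour: F4 Bb3 Ab3 C4.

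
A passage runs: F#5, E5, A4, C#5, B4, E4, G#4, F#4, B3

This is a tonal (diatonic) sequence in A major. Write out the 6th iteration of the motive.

Taking 3-note groups, the heads are F#5, C#5, G#4: the pattern moves down a 4th.
Carrying on: D4 → A3 → E3.
So cell 6 is E3 D3 G#2.

E3 D3 G#2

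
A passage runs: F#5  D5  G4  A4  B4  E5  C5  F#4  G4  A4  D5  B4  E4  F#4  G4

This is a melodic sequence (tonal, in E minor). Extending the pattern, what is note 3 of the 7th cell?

A3

With 5-note cells, note 3 of each statement runs G4, F#4, E4.
Each moves down a 2nd. Continuing: D4 → C4 → B3 → A3.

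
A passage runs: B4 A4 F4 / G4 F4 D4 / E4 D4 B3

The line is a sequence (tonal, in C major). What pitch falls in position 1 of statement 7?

Grouping in 3s, the 1st note of each cell is B4, G4, E4.
Each moves down a 3rd. Continuing: C4 → A3 → F3 → D3.

D3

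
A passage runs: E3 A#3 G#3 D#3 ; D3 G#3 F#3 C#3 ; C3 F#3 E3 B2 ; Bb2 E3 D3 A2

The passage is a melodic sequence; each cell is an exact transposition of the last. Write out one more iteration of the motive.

Ab2 D3 C3 G2

With a 4-note motive the entries are E3, D3, C3, Bb2, each down a 2nd from the previous.
From Ab2 the exact shape gives Ab2 D3 C3 G2.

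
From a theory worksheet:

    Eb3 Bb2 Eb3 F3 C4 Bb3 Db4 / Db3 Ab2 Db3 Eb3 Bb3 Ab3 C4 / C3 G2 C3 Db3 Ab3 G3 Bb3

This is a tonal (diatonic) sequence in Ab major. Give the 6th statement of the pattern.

Unit = 7 notes; the statements start on Eb3, Db3, C3, moving down a 2nd each time.
Carrying on: Bb2 → Ab2 → G2.
From G2 the diatonic shape gives G2 Db2 G2 Ab2 Eb3 Db3 F3.

G2 Db2 G2 Ab2 Eb3 Db3 F3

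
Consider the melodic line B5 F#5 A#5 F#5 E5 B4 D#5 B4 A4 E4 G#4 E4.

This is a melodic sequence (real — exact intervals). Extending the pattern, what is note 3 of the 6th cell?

B2

With 4-note cells, note 3 of each statement runs A#5, D#5, G#4.
Each moves down a 5th. Continuing: C#4 → F#3 → B2.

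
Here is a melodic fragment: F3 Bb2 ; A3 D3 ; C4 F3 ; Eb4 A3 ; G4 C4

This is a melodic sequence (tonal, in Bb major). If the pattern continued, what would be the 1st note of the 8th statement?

Grouping in 2s, the 1st note of each cell is F3, A3, C4, Eb4, G4.
Carrying that up a 3rd forward: Bb4 → D5 → F5.

F5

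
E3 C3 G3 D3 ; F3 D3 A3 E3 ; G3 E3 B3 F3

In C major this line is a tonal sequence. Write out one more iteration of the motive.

A3 F3 C4 G3

The 4-note cells begin on E3, F3, G3 — each up a 2nd from the last.
Statement 4 starts on A3 and keeps the same diatonic contour: A3 F3 C4 G3.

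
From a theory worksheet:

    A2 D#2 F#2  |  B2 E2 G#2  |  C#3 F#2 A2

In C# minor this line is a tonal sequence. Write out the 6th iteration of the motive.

Taking 3-note groups, the heads are A2, B2, C#3: the pattern moves up a 2nd.
Carrying on: D#3 → E3 → F#3.
From F#3 the diatonic shape gives F#3 B2 D#3.

F#3 B2 D#3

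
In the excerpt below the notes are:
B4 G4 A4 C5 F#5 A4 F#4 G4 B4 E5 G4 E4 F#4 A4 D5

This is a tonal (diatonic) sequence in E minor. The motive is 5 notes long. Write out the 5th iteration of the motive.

E4 C4 D4 F#4 B4

Taking 5-note groups, the heads are B4, A4, G4: the pattern moves down a 2nd.
Extending down a 2nd: F#4 → E4.
So cell 5 is E4 C4 D4 F#4 B4.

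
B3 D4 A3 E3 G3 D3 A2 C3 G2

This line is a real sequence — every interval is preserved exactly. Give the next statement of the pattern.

Taking 3-note groups, the heads are B3, E3, A2: the pattern moves down a 5th.
So cell 4 is D2 F2 C2.

D2 F2 C2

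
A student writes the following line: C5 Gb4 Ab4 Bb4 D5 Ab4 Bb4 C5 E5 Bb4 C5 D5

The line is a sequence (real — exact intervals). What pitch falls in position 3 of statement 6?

With 4-note cells, note 3 of each statement runs Ab4, Bb4, C5.
Carrying that up a 2nd forward: D5 → E5 → F#5.

F#5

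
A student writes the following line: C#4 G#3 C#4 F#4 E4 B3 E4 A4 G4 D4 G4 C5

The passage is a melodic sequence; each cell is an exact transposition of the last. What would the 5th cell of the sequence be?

Db5 Ab4 Db5 Gb5

Taking 4-note groups, the heads are C#4, E4, G4: the pattern moves up a 3rd.
Extending up a 3rd: Bb4 → Db5.
So cell 5 is Db5 Ab4 Db5 Gb5.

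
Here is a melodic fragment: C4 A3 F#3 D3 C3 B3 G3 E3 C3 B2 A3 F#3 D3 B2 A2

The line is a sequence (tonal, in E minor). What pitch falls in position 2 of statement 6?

C3

Grouping in 5s, the 2nd note of each cell is A3, G3, F#3.
Each moves down a 2nd. Continuing: E3 → D3 → C3.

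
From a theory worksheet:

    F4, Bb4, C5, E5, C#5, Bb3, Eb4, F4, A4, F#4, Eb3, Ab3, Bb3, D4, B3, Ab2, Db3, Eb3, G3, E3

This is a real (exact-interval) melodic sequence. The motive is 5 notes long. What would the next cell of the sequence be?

Taking 5-note groups, the heads are F4, Bb3, Eb3, Ab2: the pattern moves down a 5th.
So cell 5 is Db2 Gb2 Ab2 C3 A2.

Db2 Gb2 Ab2 C3 A2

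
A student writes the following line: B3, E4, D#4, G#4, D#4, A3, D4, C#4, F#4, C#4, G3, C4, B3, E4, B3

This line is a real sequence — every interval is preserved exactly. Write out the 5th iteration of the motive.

Eb3 Ab3 G3 C4 G3

With a 5-note motive the entries are B3, A3, G3, each down a 2nd from the previous.
Extending down a 2nd: F3 → Eb3.
From Eb3 the exact shape gives Eb3 Ab3 G3 C4 G3.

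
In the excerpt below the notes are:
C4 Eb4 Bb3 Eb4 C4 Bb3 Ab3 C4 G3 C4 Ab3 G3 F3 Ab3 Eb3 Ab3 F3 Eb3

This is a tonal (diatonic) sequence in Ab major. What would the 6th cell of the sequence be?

The 6-note cells begin on C4, Ab3, F3 — each down a 3rd from the last.
Continuing the starts: Db3 → Bb2 → G2.
From G2 the diatonic shape gives G2 Bb2 F2 Bb2 G2 F2.

G2 Bb2 F2 Bb2 G2 F2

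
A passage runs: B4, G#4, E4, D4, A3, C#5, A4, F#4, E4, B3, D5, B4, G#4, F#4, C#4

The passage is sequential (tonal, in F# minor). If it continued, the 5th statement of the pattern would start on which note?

F#5

Taking 5-note groups, the heads are B4, C#5, D5: the pattern moves up a 2nd.
Extending the heads up a 2nd: E5 → F#5.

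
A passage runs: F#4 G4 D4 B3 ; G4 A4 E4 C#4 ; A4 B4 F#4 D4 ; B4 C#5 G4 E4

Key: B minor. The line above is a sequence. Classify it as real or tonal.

Every note is diatonic to B minor.
Cell 1 has +1 semitones from note 1 to 2, but cell 2 has +2 — the interval quality changes while the contour stays the same, which is the hallmark of a tonal sequence.

tonal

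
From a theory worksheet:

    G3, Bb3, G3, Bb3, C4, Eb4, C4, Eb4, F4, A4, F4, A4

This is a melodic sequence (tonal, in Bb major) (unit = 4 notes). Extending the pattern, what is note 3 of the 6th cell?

Grouping in 4s, the 3rd note of each cell is G3, C4, F4.
Carrying that up a 4th forward: Bb4 → Eb5 → A5.

A5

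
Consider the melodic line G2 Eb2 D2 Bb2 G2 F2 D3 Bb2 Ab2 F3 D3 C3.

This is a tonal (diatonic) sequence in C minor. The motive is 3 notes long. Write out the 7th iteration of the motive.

The 3-note cells begin on G2, Bb2, D3, F3 — each up a 3rd from the last.
Extending up a 3rd: Ab3 → C4 → Eb4.
So cell 7 is Eb4 C4 Bb3.

Eb4 C4 Bb3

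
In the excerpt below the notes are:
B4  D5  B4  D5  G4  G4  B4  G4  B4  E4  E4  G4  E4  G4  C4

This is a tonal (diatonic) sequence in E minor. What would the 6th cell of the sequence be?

F#3 A3 F#3 A3 D3

With a 5-note motive the entries are B4, G4, E4, each down a 3rd from the previous.
Carrying on: C4 → A3 → F#3.
Statement 6 starts on F#3 and keeps the same diatonic contour: F#3 A3 F#3 A3 D3.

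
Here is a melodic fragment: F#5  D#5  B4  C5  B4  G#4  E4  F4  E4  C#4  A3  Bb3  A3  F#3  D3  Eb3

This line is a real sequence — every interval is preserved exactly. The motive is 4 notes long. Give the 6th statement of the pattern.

The 4-note cells begin on F#5, B4, E4, A3 — each down a 5th from the last.
Extending down a 5th: D3 → G2.
So cell 6 is G2 E2 C2 Db2.

G2 E2 C2 Db2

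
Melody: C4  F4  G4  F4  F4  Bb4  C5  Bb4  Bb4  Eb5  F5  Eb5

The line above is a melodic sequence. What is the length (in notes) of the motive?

4

There are 12 notes; a 4-note unit gives 3 cells:
C4 F4 G4 F4 | F4 Bb4 C5 Bb4 | Bb4 Eb5 F5 Eb5
That's a consistent up a 4th shift per cell, and no other grouping gives one.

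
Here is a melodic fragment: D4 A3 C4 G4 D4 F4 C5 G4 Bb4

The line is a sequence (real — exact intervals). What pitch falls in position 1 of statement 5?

The unit is 3 notes. Position-1 pitches of the 3 shown cells: D4, G4, C5.
Each moves up a 4th. Continuing: F5 → Bb5.

Bb5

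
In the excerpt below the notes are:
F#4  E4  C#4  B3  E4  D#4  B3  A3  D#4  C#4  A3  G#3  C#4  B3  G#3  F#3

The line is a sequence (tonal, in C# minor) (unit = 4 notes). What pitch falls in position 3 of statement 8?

Grouping in 4s, the 3rd note of each cell is C#4, B3, A3, G#3.
Extending down a 2nd: F#3 → E3 → D#3 → C#3.

C#3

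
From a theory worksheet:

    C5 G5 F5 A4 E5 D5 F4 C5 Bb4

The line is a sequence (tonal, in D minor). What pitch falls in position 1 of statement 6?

Grouping in 3s, the 1st note of each cell is C5, A4, F4.
Extending down a 3rd: D4 → Bb3 → G3.

G3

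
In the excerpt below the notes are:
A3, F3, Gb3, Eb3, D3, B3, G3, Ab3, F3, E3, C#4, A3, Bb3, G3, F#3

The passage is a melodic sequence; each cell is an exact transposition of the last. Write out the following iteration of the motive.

The 5-note cells begin on A3, B3, C#4 — each up a 2nd from the last.
So cell 4 is D#4 B3 C4 A3 G#3.

D#4 B3 C4 A3 G#3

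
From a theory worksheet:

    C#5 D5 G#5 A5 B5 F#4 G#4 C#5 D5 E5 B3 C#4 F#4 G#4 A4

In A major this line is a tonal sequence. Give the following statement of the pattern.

With a 5-note motive the entries are C#5, F#4, B3, each down a 5th from the previous.
Statement 4 starts on E3 and keeps the same diatonic contour: E3 F#3 B3 C#4 D4.

E3 F#3 B3 C#4 D4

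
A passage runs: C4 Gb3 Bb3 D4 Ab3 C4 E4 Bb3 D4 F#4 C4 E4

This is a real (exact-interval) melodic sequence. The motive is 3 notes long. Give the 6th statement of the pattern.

A#4 E4 G#4

Unit = 3 notes; the statements start on C4, D4, E4, F#4, moving up a 2nd each time.
Carrying on: G#4 → A#4.
So cell 6 is A#4 E4 G#4.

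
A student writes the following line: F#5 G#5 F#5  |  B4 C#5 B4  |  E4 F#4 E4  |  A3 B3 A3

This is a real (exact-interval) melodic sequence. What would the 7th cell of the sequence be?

C2 D2 C2

With a 3-note motive the entries are F#5, B4, E4, A3, each down a 5th from the previous.
Extending down a 5th: D3 → G2 → C2.
From C2 the exact shape gives C2 D2 C2.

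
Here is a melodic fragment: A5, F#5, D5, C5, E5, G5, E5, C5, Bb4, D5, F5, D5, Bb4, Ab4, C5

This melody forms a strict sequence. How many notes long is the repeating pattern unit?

5

15 notes total. Splitting into 3 groups of 5:
A5 F#5 D5 C5 E5 | G5 E5 C5 Bb4 D5 | F5 D5 Bb4 Ab4 C5
Each cell is the previous one down a 2nd — so the unit is 5 notes.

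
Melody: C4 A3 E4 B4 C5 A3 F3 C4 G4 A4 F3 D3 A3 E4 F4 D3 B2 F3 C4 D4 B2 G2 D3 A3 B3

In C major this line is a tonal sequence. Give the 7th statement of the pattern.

Taking 5-note groups, the heads are C4, A3, F3, D3, B2: the pattern moves down a 3rd.
Extending down a 3rd: G2 → E2.
So cell 7 is E2 C2 G2 D3 E3.

E2 C2 G2 D3 E3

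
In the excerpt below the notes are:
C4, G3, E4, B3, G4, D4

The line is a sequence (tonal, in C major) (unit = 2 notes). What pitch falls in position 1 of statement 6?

Grouping in 2s, the 1st note of each cell is C4, E4, G4.
Carrying that up a 3rd forward: B4 → D5 → F5.

F5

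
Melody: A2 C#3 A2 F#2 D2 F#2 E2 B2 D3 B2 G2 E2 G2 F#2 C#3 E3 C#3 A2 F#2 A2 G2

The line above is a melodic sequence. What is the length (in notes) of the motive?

7

There are 21 notes; a 7-note unit gives 3 cells:
A2 C#3 A2 F#2 D2 F#2 E2 | B2 D3 B2 G2 E2 G2 F#2 | C#3 E3 C#3 A2 F#2 A2 G2
That's a consistent up a 2nd shift per cell, and no other grouping gives one.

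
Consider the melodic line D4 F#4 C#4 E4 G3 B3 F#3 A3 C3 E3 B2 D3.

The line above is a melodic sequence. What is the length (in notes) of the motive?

There are 12 notes; a 4-note unit gives 3 cells:
D4 F#4 C#4 E4 | G3 B3 F#3 A3 | C3 E3 B2 D3
That's a consistent down a 5th shift per cell, and no other grouping gives one.

4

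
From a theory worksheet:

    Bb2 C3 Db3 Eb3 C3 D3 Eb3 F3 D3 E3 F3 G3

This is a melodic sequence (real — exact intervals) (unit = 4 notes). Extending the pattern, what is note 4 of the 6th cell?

With 4-note cells, note 4 of each statement runs Eb3, F3, G3.
Each moves up a 2nd. Continuing: A3 → B3 → C#4.

C#4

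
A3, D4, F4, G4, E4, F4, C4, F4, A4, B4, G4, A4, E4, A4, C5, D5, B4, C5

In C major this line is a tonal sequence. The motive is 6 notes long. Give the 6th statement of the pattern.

Unit = 6 notes; the statements start on A3, C4, E4, moving up a 3rd each time.
Continuing the starts: G4 → B4 → D5.
From D5 the diatonic shape gives D5 G5 B5 C6 A5 B5.

D5 G5 B5 C6 A5 B5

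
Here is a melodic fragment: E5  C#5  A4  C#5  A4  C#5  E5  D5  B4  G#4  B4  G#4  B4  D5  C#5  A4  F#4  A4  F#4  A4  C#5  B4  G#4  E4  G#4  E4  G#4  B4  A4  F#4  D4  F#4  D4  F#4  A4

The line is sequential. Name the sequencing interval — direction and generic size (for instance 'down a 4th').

down a 2nd

Unit = 7 notes; the statements start on E5, D5, C#5, B4, A4, moving down a 2nd each time.
From E5 to D5: down a 2nd.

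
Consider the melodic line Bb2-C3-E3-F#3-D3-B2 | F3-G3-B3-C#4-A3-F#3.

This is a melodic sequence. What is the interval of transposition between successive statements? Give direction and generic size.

up a 5th

With a 6-note motive the entries are Bb2, F3, each up a 5th from the previous.
From Bb2 to F3: up a 5th.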